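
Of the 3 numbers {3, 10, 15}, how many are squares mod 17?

1

(3/17) = -1 → non-residue.
(10/17) = -1 → non-residue.
(15/17) = +1 → QR.
Total quadratic residues among the 3: 1.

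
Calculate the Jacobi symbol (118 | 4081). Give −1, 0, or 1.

Pull out 2: since 4081 ≡ 1 (mod 8), (2/4081) = +1.
Reciprocity: 59 ≡ 3 and 4081 ≡ 1 (mod 4), so (59/4081) = +(4081/59).
Reduce top mod 59: now compute (10/59).
Pull out 2: since 59 ≡ 3 (mod 8), (2/59) = -1.
Reciprocity: 5 ≡ 1 and 59 ≡ 3 (mod 4), so (5/59) = +(59/5).
Reduce top mod 5: now compute (4/5).
Pull out 2^2: since 5 ≡ 5 (mod 8), (2/5) = -1, so (2/5)^2 = +1.
Reached (1/5) = 1. Collecting the sign flips along the way, the symbol is -1.

-1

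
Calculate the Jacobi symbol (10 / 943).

Pull out 2: since 943 ≡ 7 (mod 8), (2/943) = +1.
Reciprocity: 5 ≡ 1 and 943 ≡ 3 (mod 4), so (5/943) = +(943/5).
Reduce top mod 5: now compute (3/5).
Reciprocity: 3 ≡ 3 and 5 ≡ 1 (mod 4), so (3/5) = +(5/3).
Reduce top mod 3: now compute (2/3).
Pull out 2: since 3 ≡ 3 (mod 8), (2/3) = -1.
Reached (1/3) = 1. Collecting the sign flips along the way, the symbol is -1.

-1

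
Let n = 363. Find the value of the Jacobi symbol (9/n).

Reciprocity: 9 ≡ 1 and 363 ≡ 3 (mod 4), so (9/363) = +(363/9).
Reduce top mod 9: now compute (3/9).
Reciprocity: 3 ≡ 3 and 9 ≡ 1 (mod 4), so (3/9) = +(9/3).
Reduce top mod 3: now compute (0/3).
Top reduces to 0: gcd > 1, so the symbol is 0.

0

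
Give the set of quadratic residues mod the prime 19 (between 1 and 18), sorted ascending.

1 4 5 6 7 9 11 16 17

Square k = 1,…,9 (k and 19−k give the same square):
1²=1, 2²=4, 3²=9, 4²=16, 5²≡6, 6²≡17, 7²≡11, 8²≡7, 9²≡5 (mod 19).
So the quadratic residues mod 19 are {1, 4, 5, 6, 7, 9, 11, 16, 17}.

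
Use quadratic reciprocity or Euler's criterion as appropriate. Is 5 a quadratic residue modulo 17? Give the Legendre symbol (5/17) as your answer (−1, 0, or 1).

-1

Reciprocity: 5 ≡ 1 and 17 ≡ 1 (mod 4), so (5/17) = +(17/5).
Reduce top mod 5: now compute (2/5).
Pull out 2: since 5 ≡ 5 (mod 8), (2/5) = -1.
Reached (1/5) = 1. Collecting the sign flips along the way, the symbol is -1.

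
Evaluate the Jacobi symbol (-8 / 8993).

1

First reduce: -8 ≡ 8985 (mod 8993).
Reciprocity: 8985 ≡ 1 and 8993 ≡ 1 (mod 4), so (8985/8993) = +(8993/8985).
Reduce top mod 8985: now compute (8/8985).
Pull out 2^3: since 8985 ≡ 1 (mod 8), (2/8985) = +1, so (2/8985)^3 = +1.
Reached (1/8985) = 1. Collecting the sign flips along the way, the symbol is +1.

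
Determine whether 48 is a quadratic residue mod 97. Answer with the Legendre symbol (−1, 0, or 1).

1

Pull out 2^4: since 97 ≡ 1 (mod 8), (2/97) = +1, so (2/97)^4 = +1.
Reciprocity: 3 ≡ 3 and 97 ≡ 1 (mod 4), so (3/97) = +(97/3).
Reduce top mod 3: now compute (1/3).
Reached (1/3) = 1. Collecting the sign flips along the way, the symbol is +1.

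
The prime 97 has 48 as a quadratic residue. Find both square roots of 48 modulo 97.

40, 57

97 ≡ 1 (mod 4), so we find a root by search.
Trying successive values, 40² = 1600 ≡ 48 (mod 97). The other root is 97 − 40 = 57.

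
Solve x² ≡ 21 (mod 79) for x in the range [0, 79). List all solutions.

10, 69

Since 79 ≡ 3 (mod 4), a square root of 21 is 21^((79+1)/4) = 21^20 mod 79.
Repeated squaring: 21^2≡46, 21^4≡62, 21^8≡52, 21^16≡18 (mod 79).
21^20 = 21^(16+4) ≡ 10 (mod 79).
Check: 10² = 100 ≡ 21 (mod 79). The two roots are 10 and 69.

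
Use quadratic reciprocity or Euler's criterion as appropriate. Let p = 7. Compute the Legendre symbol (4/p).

Pull out 2^2: since 7 ≡ 7 (mod 8), (2/7) = +1, so (2/7)^2 = +1.
Reached (1/7) = 1. Collecting the sign flips along the way, the symbol is +1.

1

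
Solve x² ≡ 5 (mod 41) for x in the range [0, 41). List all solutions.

13, 28

41 ≡ 1 (mod 4), so we find a root by search.
Trying successive values, 13² = 169 ≡ 5 (mod 41). The other root is 41 − 13 = 28.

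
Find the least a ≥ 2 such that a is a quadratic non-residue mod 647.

(2/647) = +1, so 2 is a residue.
(3/647) = +1, so 3 is a residue.
(4/647) = +1, so 4 is a residue.
(5/647) = −1, so 5 is the smallest positive non-residue mod 647.

5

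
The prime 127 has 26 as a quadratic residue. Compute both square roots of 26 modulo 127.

36, 91

Since 127 ≡ 3 (mod 4), a square root of 26 is 26^((127+1)/4) = 26^32 mod 127.
Repeated squaring: 26^2≡41, 26^4≡30, 26^8≡11, 26^16≡121, 26^32≡36 (mod 127).
26^32 = 26^(32) ≡ 36 (mod 127).
Check: 36² = 1296 ≡ 26 (mod 127). The two roots are 36 and 91.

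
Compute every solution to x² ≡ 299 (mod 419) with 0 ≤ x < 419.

67, 352

Since 419 ≡ 3 (mod 4), a square root of 299 is 299^((419+1)/4) = 299^105 mod 419.
Repeated squaring: 299^2≡154, 299^4≡252, 299^8≡235, 299^16≡336, 299^32≡185, 299^64≡286 (mod 419).
299^105 = 299^(64+32+8+1) ≡ 352 (mod 419).
Check: 352² = 123904 ≡ 299 (mod 419). The two roots are 67 and 352.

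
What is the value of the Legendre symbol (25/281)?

1

Reciprocity: 25 ≡ 1 and 281 ≡ 1 (mod 4), so (25/281) = +(281/25).
Reduce top mod 25: now compute (6/25).
Pull out 2: since 25 ≡ 1 (mod 8), (2/25) = +1.
Reciprocity: 3 ≡ 3 and 25 ≡ 1 (mod 4), so (3/25) = +(25/3).
Reduce top mod 3: now compute (1/3).
Reached (1/3) = 1. Collecting the sign flips along the way, the symbol is +1.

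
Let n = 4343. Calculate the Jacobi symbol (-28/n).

-1

First reduce: -28 ≡ 4315 (mod 4343).
Reciprocity: 4315 ≡ 3 and 4343 ≡ 3 (mod 4), so (4315/4343) = −(4343/4315).
Reduce top mod 4315: now compute (28/4315).
Pull out 2^2: since 4315 ≡ 3 (mod 8), (2/4315) = -1, so (2/4315)^2 = +1.
Reciprocity: 7 ≡ 3 and 4315 ≡ 3 (mod 4), so (7/4315) = −(4315/7).
Reduce top mod 7: now compute (3/7).
Reciprocity: 3 ≡ 3 and 7 ≡ 3 (mod 4), so (3/7) = −(7/3).
Reduce top mod 3: now compute (1/3).
Reached (1/3) = 1. Collecting the sign flips along the way, the symbol is -1.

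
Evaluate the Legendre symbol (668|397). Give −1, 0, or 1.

Euler's criterion: (668/397) ≡ 271^198 (mod 397).
271^2 ≡ 393 (mod 397)
271^4 ≡ 16 (mod 397)
271^8 ≡ 256 (mod 397)
271^16 ≡ 31 (mod 397)
271^32 ≡ 167 (mod 397)
271^64 ≡ 99 (mod 397)
271^128 ≡ 273 (mod 397)
271^198 = 271^(128+64+4+2) ≡ 1 (mod 397).
Result is 1, so (668/397) = 1.

1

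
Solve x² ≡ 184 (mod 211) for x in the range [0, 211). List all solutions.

87, 124

Since 211 ≡ 3 (mod 4), a square root of 184 is 184^((211+1)/4) = 184^53 mod 211.
Repeated squaring: 184^2≡96, 184^4≡143, 184^8≡193, 184^16≡113, 184^32≡109 (mod 211).
184^53 = 184^(32+16+4+1) ≡ 87 (mod 211).
Check: 87² = 7569 ≡ 184 (mod 211). The two roots are 87 and 124.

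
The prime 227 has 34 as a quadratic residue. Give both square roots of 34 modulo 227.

Since 227 ≡ 3 (mod 4), a square root of 34 is 34^((227+1)/4) = 34^57 mod 227.
Repeated squaring: 34^2≡21, 34^4≡214, 34^8≡169, 34^16≡186, 34^32≡92 (mod 227).
34^57 = 34^(32+16+8+1) ≡ 48 (mod 227).
Check: 48² = 2304 ≡ 34 (mod 227). The two roots are 48 and 179.

48, 179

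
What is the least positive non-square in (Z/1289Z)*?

3

(2/1289) = +1, so 2 is a residue.
(3/1289) = −1, so 3 is the smallest positive non-residue mod 1289.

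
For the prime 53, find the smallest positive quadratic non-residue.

2

(2/53) = −1, so 2 is the smallest positive non-residue mod 53.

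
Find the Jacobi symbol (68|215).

-1

Pull out 2^2: since 215 ≡ 7 (mod 8), (2/215) = +1, so (2/215)^2 = +1.
Reciprocity: 17 ≡ 1 and 215 ≡ 3 (mod 4), so (17/215) = +(215/17).
Reduce top mod 17: now compute (11/17).
Reciprocity: 11 ≡ 3 and 17 ≡ 1 (mod 4), so (11/17) = +(17/11).
Reduce top mod 11: now compute (6/11).
Pull out 2: since 11 ≡ 3 (mod 8), (2/11) = -1.
Reciprocity: 3 ≡ 3 and 11 ≡ 3 (mod 4), so (3/11) = −(11/3).
Reduce top mod 3: now compute (2/3).
Pull out 2: since 3 ≡ 3 (mod 8), (2/3) = -1.
Reached (1/3) = 1. Collecting the sign flips along the way, the symbol is -1.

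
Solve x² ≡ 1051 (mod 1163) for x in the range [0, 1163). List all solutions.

Since 1163 ≡ 3 (mod 4), a square root of 1051 is 1051^((1163+1)/4) = 1051^291 mod 1163.
Repeated squaring: 1051^2≡914, 1051^4≡362, 1051^8≡788, 1051^16≡1065, 1051^32≡300, 1051^64≡449, 1051^128≡402, 1051^256≡1110 (mod 1163).
1051^291 = 1051^(256+32+2+1) ≡ 136 (mod 1163).
Check: 136² = 18496 ≡ 1051 (mod 1163). The two roots are 136 and 1027.

136, 1027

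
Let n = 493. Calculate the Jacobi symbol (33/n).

1

Reciprocity: 33 ≡ 1 and 493 ≡ 1 (mod 4), so (33/493) = +(493/33).
Reduce top mod 33: now compute (31/33).
Reciprocity: 31 ≡ 3 and 33 ≡ 1 (mod 4), so (31/33) = +(33/31).
Reduce top mod 31: now compute (2/31).
Pull out 2: since 31 ≡ 7 (mod 8), (2/31) = +1.
Reached (1/31) = 1. Collecting the sign flips along the way, the symbol is +1.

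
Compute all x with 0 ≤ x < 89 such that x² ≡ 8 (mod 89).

89 ≡ 1 (mod 4), so we find a root by search.
Trying successive values, 39² = 1521 ≡ 8 (mod 89). The other root is 89 − 39 = 50.

39, 50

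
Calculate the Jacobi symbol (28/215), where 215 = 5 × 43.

1

Pull out 2^2: since 215 ≡ 7 (mod 8), (2/215) = +1, so (2/215)^2 = +1.
Reciprocity: 7 ≡ 3 and 215 ≡ 3 (mod 4), so (7/215) = −(215/7).
Reduce top mod 7: now compute (5/7).
Reciprocity: 5 ≡ 1 and 7 ≡ 3 (mod 4), so (5/7) = +(7/5).
Reduce top mod 5: now compute (2/5).
Pull out 2: since 5 ≡ 5 (mod 8), (2/5) = -1.
Reached (1/5) = 1. Collecting the sign flips along the way, the symbol is +1.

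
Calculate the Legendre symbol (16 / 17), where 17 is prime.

Pull out 2^4: since 17 ≡ 1 (mod 8), (2/17) = +1, so (2/17)^4 = +1.
Reached (1/17) = 1. Collecting the sign flips along the way, the symbol is +1.

1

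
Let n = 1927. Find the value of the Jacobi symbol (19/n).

1

Reciprocity: 19 ≡ 3 and 1927 ≡ 3 (mod 4), so (19/1927) = −(1927/19).
Reduce top mod 19: now compute (8/19).
Pull out 2^3: since 19 ≡ 3 (mod 8), (2/19) = -1, so (2/19)^3 = -1.
Reached (1/19) = 1. Collecting the sign flips along the way, the symbol is +1.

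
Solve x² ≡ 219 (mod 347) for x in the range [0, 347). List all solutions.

162, 185

Since 347 ≡ 3 (mod 4), a square root of 219 is 219^((347+1)/4) = 219^87 mod 347.
Repeated squaring: 219^2≡75, 219^4≡73, 219^8≡124, 219^16≡108, 219^32≡213, 219^64≡259 (mod 347).
219^87 = 219^(64+16+4+2+1) ≡ 185 (mod 347).
Check: 185² = 34225 ≡ 219 (mod 347). The two roots are 162 and 185.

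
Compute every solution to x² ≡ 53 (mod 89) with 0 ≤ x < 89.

89 ≡ 1 (mod 4), so we find a root by search.
Trying successive values, 26² = 676 ≡ 53 (mod 89). The other root is 89 − 26 = 63.

26, 63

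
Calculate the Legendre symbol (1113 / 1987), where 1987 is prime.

1

Reciprocity: 1113 ≡ 1 and 1987 ≡ 3 (mod 4), so (1113/1987) = +(1987/1113).
Reduce top mod 1113: now compute (874/1113).
Pull out 2: since 1113 ≡ 1 (mod 8), (2/1113) = +1.
Reciprocity: 437 ≡ 1 and 1113 ≡ 1 (mod 4), so (437/1113) = +(1113/437).
Reduce top mod 437: now compute (239/437).
Reciprocity: 239 ≡ 3 and 437 ≡ 1 (mod 4), so (239/437) = +(437/239).
Reduce top mod 239: now compute (198/239).
Pull out 2: since 239 ≡ 7 (mod 8), (2/239) = +1.
Reciprocity: 99 ≡ 3 and 239 ≡ 3 (mod 4), so (99/239) = −(239/99).
Reduce top mod 99: now compute (41/99).
Reciprocity: 41 ≡ 1 and 99 ≡ 3 (mod 4), so (41/99) = +(99/41).
Reduce top mod 41: now compute (17/41).
Reciprocity: 17 ≡ 1 and 41 ≡ 1 (mod 4), so (17/41) = +(41/17).
Reduce top mod 17: now compute (7/17).
Reciprocity: 7 ≡ 3 and 17 ≡ 1 (mod 4), so (7/17) = +(17/7).
Reduce top mod 7: now compute (3/7).
Reciprocity: 3 ≡ 3 and 7 ≡ 3 (mod 4), so (3/7) = −(7/3).
Reduce top mod 3: now compute (1/3).
Reached (1/3) = 1. Collecting the sign flips along the way, the symbol is +1.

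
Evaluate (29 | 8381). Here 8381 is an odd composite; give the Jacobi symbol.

Reciprocity: 29 ≡ 1 and 8381 ≡ 1 (mod 4), so (29/8381) = +(8381/29).
Reduce top mod 29: now compute (0/29).
Top reduces to 0: gcd > 1, so the symbol is 0.

0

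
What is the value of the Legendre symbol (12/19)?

Pull out 2^2: since 19 ≡ 3 (mod 8), (2/19) = -1, so (2/19)^2 = +1.
Reciprocity: 3 ≡ 3 and 19 ≡ 3 (mod 4), so (3/19) = −(19/3).
Reduce top mod 3: now compute (1/3).
Reached (1/3) = 1. Collecting the sign flips along the way, the symbol is -1.

-1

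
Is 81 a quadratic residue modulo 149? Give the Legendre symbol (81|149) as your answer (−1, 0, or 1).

Reciprocity: 81 ≡ 1 and 149 ≡ 1 (mod 4), so (81/149) = +(149/81).
Reduce top mod 81: now compute (68/81).
Pull out 2^2: since 81 ≡ 1 (mod 8), (2/81) = +1, so (2/81)^2 = +1.
Reciprocity: 17 ≡ 1 and 81 ≡ 1 (mod 4), so (17/81) = +(81/17).
Reduce top mod 17: now compute (13/17).
Reciprocity: 13 ≡ 1 and 17 ≡ 1 (mod 4), so (13/17) = +(17/13).
Reduce top mod 13: now compute (4/13).
Pull out 2^2: since 13 ≡ 5 (mod 8), (2/13) = -1, so (2/13)^2 = +1.
Reached (1/13) = 1. Collecting the sign flips along the way, the symbol is +1.

1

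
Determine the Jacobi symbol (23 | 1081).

0

Reciprocity: 23 ≡ 3 and 1081 ≡ 1 (mod 4), so (23/1081) = +(1081/23).
Reduce top mod 23: now compute (0/23).
Top reduces to 0: gcd > 1, so the symbol is 0.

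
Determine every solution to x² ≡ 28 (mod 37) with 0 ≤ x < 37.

18, 19

37 ≡ 1 (mod 4), so we find a root by search.
Trying successive values, 18² = 324 ≡ 28 (mod 37). The other root is 37 − 18 = 19.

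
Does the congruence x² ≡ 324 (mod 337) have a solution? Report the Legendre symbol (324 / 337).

Euler's criterion: (324/337) ≡ 324^168 (mod 337).
324^2 ≡ 169 (mod 337)
324^4 ≡ 253 (mod 337)
324^8 ≡ 316 (mod 337)
324^16 ≡ 104 (mod 337)
324^32 ≡ 32 (mod 337)
324^64 ≡ 13 (mod 337)
324^128 ≡ 169 (mod 337)
324^168 = 324^(128+32+8) ≡ 1 (mod 337).
Result is 1, so (324/337) = 1.

1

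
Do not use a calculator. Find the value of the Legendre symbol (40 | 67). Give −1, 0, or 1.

1

Pull out 2^3: since 67 ≡ 3 (mod 8), (2/67) = -1, so (2/67)^3 = -1.
Reciprocity: 5 ≡ 1 and 67 ≡ 3 (mod 4), so (5/67) = +(67/5).
Reduce top mod 5: now compute (2/5).
Pull out 2: since 5 ≡ 5 (mod 8), (2/5) = -1.
Reached (1/5) = 1. Collecting the sign flips along the way, the symbol is +1.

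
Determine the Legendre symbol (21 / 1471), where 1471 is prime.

1

Reciprocity: 21 ≡ 1 and 1471 ≡ 3 (mod 4), so (21/1471) = +(1471/21).
Reduce top mod 21: now compute (1/21).
Reached (1/21) = 1. Collecting the sign flips along the way, the symbol is +1.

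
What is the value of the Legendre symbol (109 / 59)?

First reduce: 109 ≡ 50 (mod 59).
Pull out 2: since 59 ≡ 3 (mod 8), (2/59) = -1.
Reciprocity: 25 ≡ 1 and 59 ≡ 3 (mod 4), so (25/59) = +(59/25).
Reduce top mod 25: now compute (9/25).
Reciprocity: 9 ≡ 1 and 25 ≡ 1 (mod 4), so (9/25) = +(25/9).
Reduce top mod 9: now compute (7/9).
Reciprocity: 7 ≡ 3 and 9 ≡ 1 (mod 4), so (7/9) = +(9/7).
Reduce top mod 7: now compute (2/7).
Pull out 2: since 7 ≡ 7 (mod 8), (2/7) = +1.
Reached (1/7) = 1. Collecting the sign flips along the way, the symbol is -1.

-1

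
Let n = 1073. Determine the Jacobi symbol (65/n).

Reciprocity: 65 ≡ 1 and 1073 ≡ 1 (mod 4), so (65/1073) = +(1073/65).
Reduce top mod 65: now compute (33/65).
Reciprocity: 33 ≡ 1 and 65 ≡ 1 (mod 4), so (33/65) = +(65/33).
Reduce top mod 33: now compute (32/33).
Pull out 2^5: since 33 ≡ 1 (mod 8), (2/33) = +1, so (2/33)^5 = +1.
Reached (1/33) = 1. Collecting the sign flips along the way, the symbol is +1.

1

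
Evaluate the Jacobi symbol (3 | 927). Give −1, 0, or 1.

Reciprocity: 3 ≡ 3 and 927 ≡ 3 (mod 4), so (3/927) = −(927/3).
Reduce top mod 3: now compute (0/3).
Top reduces to 0: gcd > 1, so the symbol is 0.

0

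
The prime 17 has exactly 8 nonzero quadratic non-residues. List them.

Square k = 1,…,8 (k and 17−k give the same square):
1²=1, 2²=4, 3²=9, 4²=16, 5²≡8, 6²≡2, 7²≡15, 8²≡13 (mod 17).
The residues are {1, 2, 4, 8, 9, 13, 15, 16}; the non-residues are the remaining 8 nonzero classes.

3, 5, 6, 7, 10, 11, 12, 14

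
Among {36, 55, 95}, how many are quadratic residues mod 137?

(36/137) = +1 → QR.
(55/137) = -1 → non-residue.
(95/137) = -1 → non-residue.
Total quadratic residues among the 3: 1.

1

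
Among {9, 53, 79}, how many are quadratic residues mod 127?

2

(9/127) = +1 → QR.
(53/127) = -1 → non-residue.
(79/127) = +1 → QR.
Total quadratic residues among the 3: 2.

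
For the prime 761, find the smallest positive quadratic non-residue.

(2/761) = +1, so 2 is a residue.
(3/761) = −1, so 3 is the smallest positive non-residue mod 761.

3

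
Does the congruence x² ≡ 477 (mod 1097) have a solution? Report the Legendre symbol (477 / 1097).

1

Euler's criterion: (477/1097) ≡ 477^548 (mod 1097).
477^2 ≡ 450 (mod 1097)
477^4 ≡ 652 (mod 1097)
477^8 ≡ 565 (mod 1097)
477^16 ≡ 1095 (mod 1097)
477^32 ≡ 4 (mod 1097)
477^64 ≡ 16 (mod 1097)
477^128 ≡ 256 (mod 1097)
477^256 ≡ 813 (mod 1097)
477^512 ≡ 575 (mod 1097)
477^548 = 477^(512+32+4) ≡ 1 (mod 1097).
Result is 1, so (477/1097) = 1.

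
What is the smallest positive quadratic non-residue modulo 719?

(2/719) = +1, so 2 is a residue.
(3/719) = +1, so 3 is a residue.
(4/719) = +1, so 4 is a residue.
(5/719) = +1, so 5 is a residue.
(6/719) = +1, so 6 is a residue.
(7/719) = +1, so 7 is a residue.
(8/719) = +1, so 8 is a residue.
(9/719) = +1, so 9 is a residue.
(10/719) = +1, so 10 is a residue.
(11/719) = −1, so 11 is the smallest positive non-residue mod 719.

11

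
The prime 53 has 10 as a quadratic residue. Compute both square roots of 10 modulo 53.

53 ≡ 1 (mod 4), so we find a root by search.
Trying successive values, 13² = 169 ≡ 10 (mod 53). The other root is 53 − 13 = 40.

13, 40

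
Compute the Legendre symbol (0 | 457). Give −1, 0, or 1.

Top reduces to 0: gcd > 1, so the symbol is 0.

0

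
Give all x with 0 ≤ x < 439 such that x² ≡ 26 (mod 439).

169, 270

Since 439 ≡ 3 (mod 4), a square root of 26 is 26^((439+1)/4) = 26^110 mod 439.
Repeated squaring: 26^2≡237, 26^4≡416, 26^8≡90, 26^16≡198, 26^32≡133, 26^64≡129 (mod 439).
26^110 = 26^(64+32+8+4+2) ≡ 169 (mod 439).
Check: 169² = 28561 ≡ 26 (mod 439). The two roots are 169 and 270.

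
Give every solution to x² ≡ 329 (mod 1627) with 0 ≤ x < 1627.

92, 1535

Since 1627 ≡ 3 (mod 4), a square root of 329 is 329^((1627+1)/4) = 329^407 mod 1627.
Repeated squaring: 329^2≡859, 329^4≡850, 329^8≡112, 329^16≡1155, 329^32≡1512, 329^64≡209, 329^128≡1379, 329^256≡1305 (mod 1627).
329^407 = 329^(256+128+16+4+2+1) ≡ 92 (mod 1627).
Check: 92² = 8464 ≡ 329 (mod 1627). The two roots are 92 and 1535.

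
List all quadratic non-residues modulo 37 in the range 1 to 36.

Square k = 1,…,18 (k and 37−k give the same square):
1²=1, 2²=4, 3²=9, 4²=16, 5²=25, 6²=36, 7²≡12, 8²≡27, 9²≡7, 10²≡26, 11²≡10, 12²≡33, 13²≡21, 14²≡11, 15²≡3, 16²≡34, 17²≡30, 18²≡28 (mod 37).
The residues are {1, 3, 4, 7, 9, 10, 11, 12, 16, 21, 25, 26, 27, 28, 30, 33, 34, 36}; the non-residues are the remaining 18 nonzero classes.

2 5 6 8 13 14 15 17 18 19 20 22 23 24 29 31 32 35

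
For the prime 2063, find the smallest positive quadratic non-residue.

5

(2/2063) = +1, so 2 is a residue.
(3/2063) = +1, so 3 is a residue.
(4/2063) = +1, so 4 is a residue.
(5/2063) = −1, so 5 is the smallest positive non-residue mod 2063.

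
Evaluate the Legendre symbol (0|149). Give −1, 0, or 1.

Top reduces to 0: gcd > 1, so the symbol is 0.

0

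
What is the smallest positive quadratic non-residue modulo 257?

3

(2/257) = +1, so 2 is a residue.
(3/257) = −1, so 3 is the smallest positive non-residue mod 257.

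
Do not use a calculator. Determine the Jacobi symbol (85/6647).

0

Reciprocity: 85 ≡ 1 and 6647 ≡ 3 (mod 4), so (85/6647) = +(6647/85).
Reduce top mod 85: now compute (17/85).
Reciprocity: 17 ≡ 1 and 85 ≡ 1 (mod 4), so (17/85) = +(85/17).
Reduce top mod 17: now compute (0/17).
Top reduces to 0: gcd > 1, so the symbol is 0.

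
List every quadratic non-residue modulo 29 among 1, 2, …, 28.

2 3 8 10 11 12 14 15 17 18 19 21 26 27

Square k = 1,…,14 (k and 29−k give the same square):
1²=1, 2²=4, 3²=9, 4²=16, 5²=25, 6²≡7, 7²≡20, 8²≡6, 9²≡23, 10²≡13, 11²≡5, 12²≡28, 13²≡24, 14²≡22 (mod 29).
The residues are {1, 4, 5, 6, 7, 9, 13, 16, 20, 22, 23, 24, 25, 28}; the non-residues are the remaining 14 nonzero classes.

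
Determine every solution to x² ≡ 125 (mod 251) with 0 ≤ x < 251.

Since 251 ≡ 3 (mod 4), a square root of 125 is 125^((251+1)/4) = 125^63 mod 251.
Repeated squaring: 125^2≡63, 125^4≡204, 125^8≡201, 125^16≡241, 125^32≡100 (mod 251).
125^63 = 125^(32+16+8+4+2+1) ≡ 80 (mod 251).
Check: 80² = 6400 ≡ 125 (mod 251). The two roots are 80 and 171.

80, 171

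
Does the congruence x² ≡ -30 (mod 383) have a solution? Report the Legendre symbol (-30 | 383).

1

Euler's criterion: (-30/383) ≡ 353^191 (mod 383).
353^2 ≡ 134 (mod 383)
353^4 ≡ 338 (mod 383)
353^8 ≡ 110 (mod 383)
353^16 ≡ 227 (mod 383)
353^32 ≡ 207 (mod 383)
353^64 ≡ 336 (mod 383)
353^128 ≡ 294 (mod 383)
353^191 = 353^(128+32+16+8+4+2+1) ≡ 1 (mod 383).
Result is 1, so (-30/383) = 1.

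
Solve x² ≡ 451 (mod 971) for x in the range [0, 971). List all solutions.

58, 913

Since 971 ≡ 3 (mod 4), a square root of 451 is 451^((971+1)/4) = 451^243 mod 971.
Repeated squaring: 451^2≡462, 451^4≡795, 451^8≡875, 451^16≡477, 451^32≡315, 451^64≡183, 451^128≡475 (mod 971).
451^243 = 451^(128+64+32+16+2+1) ≡ 58 (mod 971).
Check: 58² = 3364 ≡ 451 (mod 971). The two roots are 58 and 913.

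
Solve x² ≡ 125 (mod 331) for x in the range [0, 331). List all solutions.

Since 331 ≡ 3 (mod 4), a square root of 125 is 125^((331+1)/4) = 125^83 mod 331.
Repeated squaring: 125^2≡68, 125^4≡321, 125^8≡100, 125^16≡70, 125^32≡266, 125^64≡253 (mod 331).
125^83 = 125^(64+16+2+1) ≡ 172 (mod 331).
Check: 172² = 29584 ≡ 125 (mod 331). The two roots are 159 and 172.

159, 172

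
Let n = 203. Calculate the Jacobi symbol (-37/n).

First reduce: -37 ≡ 166 (mod 203).
Pull out 2: since 203 ≡ 3 (mod 8), (2/203) = -1.
Reciprocity: 83 ≡ 3 and 203 ≡ 3 (mod 4), so (83/203) = −(203/83).
Reduce top mod 83: now compute (37/83).
Reciprocity: 37 ≡ 1 and 83 ≡ 3 (mod 4), so (37/83) = +(83/37).
Reduce top mod 37: now compute (9/37).
Reciprocity: 9 ≡ 1 and 37 ≡ 1 (mod 4), so (9/37) = +(37/9).
Reduce top mod 9: now compute (1/9).
Reached (1/9) = 1. Collecting the sign flips along the way, the symbol is +1.

1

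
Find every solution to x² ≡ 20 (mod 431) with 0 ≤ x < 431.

Since 431 ≡ 3 (mod 4), a square root of 20 is 20^((431+1)/4) = 20^108 mod 431.
Repeated squaring: 20^2≡400, 20^4≡99, 20^8≡319, 20^16≡45, 20^32≡301, 20^64≡91 (mod 431).
20^108 = 20^(64+32+8+4) ≡ 69 (mod 431).
Check: 69² = 4761 ≡ 20 (mod 431). The two roots are 69 and 362.

69, 362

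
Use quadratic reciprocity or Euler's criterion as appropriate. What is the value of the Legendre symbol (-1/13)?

1

First reduce: -1 ≡ 12 (mod 13).
Pull out 2^2: since 13 ≡ 5 (mod 8), (2/13) = -1, so (2/13)^2 = +1.
Reciprocity: 3 ≡ 3 and 13 ≡ 1 (mod 4), so (3/13) = +(13/3).
Reduce top mod 3: now compute (1/3).
Reached (1/3) = 1. Collecting the sign flips along the way, the symbol is +1.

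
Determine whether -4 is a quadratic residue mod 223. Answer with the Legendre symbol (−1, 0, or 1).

First reduce: -4 ≡ 219 (mod 223).
Reciprocity: 219 ≡ 3 and 223 ≡ 3 (mod 4), so (219/223) = −(223/219).
Reduce top mod 219: now compute (4/219).
Pull out 2^2: since 219 ≡ 3 (mod 8), (2/219) = -1, so (2/219)^2 = +1.
Reached (1/219) = 1. Collecting the sign flips along the way, the symbol is -1.

-1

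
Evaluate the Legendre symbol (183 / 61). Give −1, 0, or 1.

0

First reduce: 183 ≡ 0 (mod 61).
Top reduces to 0: gcd > 1, so the symbol is 0.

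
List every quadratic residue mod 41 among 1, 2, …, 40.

1 2 4 5 8 9 10 16 18 20 21 23 25 31 32 33 36 37 39 40

Square k = 1,…,20 (k and 41−k give the same square):
1²=1, 2²=4, 3²=9, 4²=16, 5²=25, 6²=36, 7²≡8, 8²≡23, 9²≡40, 10²≡18, 11²≡39, 12²≡21, 13²≡5, 14²≡32, 15²≡20, 16²≡10, 17²≡2, 18²≡37, 19²≡33, 20²≡31 (mod 41).
So the quadratic residues mod 41 are {1, 2, 4, 5, 8, 9, 10, 16, 18, 20, 21, 23, 25, 31, 32, 33, 36, 37, 39, 40}.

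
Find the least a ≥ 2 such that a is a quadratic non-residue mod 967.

3

(2/967) = +1, so 2 is a residue.
(3/967) = −1, so 3 is the smallest positive non-residue mod 967.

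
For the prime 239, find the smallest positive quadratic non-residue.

(2/239) = +1, so 2 is a residue.
(3/239) = +1, so 3 is a residue.
(4/239) = +1, so 4 is a residue.
(5/239) = +1, so 5 is a residue.
(6/239) = +1, so 6 is a residue.
(7/239) = −1, so 7 is the smallest positive non-residue mod 239.

7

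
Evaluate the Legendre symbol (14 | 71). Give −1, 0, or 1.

-1

Euler's criterion: (14/71) ≡ 14^35 (mod 71).
14^2 ≡ 54 (mod 71)
14^4 ≡ 5 (mod 71)
14^8 ≡ 25 (mod 71)
14^16 ≡ 57 (mod 71)
14^32 ≡ 54 (mod 71)
14^35 = 14^(32+2+1) ≡ 70 (mod 71).
Result is 70 ≡ −1, so (14/71) = −1.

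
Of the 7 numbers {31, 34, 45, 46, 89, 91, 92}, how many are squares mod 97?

(31/97) = +1 → QR.
(34/97) = -1 → non-residue.
(45/97) = -1 → non-residue.
(46/97) = -1 → non-residue.
(89/97) = +1 → QR.
(91/97) = +1 → QR.
(92/97) = -1 → non-residue.
Total quadratic residues among the 7: 3.

3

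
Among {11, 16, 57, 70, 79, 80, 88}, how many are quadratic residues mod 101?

5

(11/101) = -1 → non-residue.
(16/101) = +1 → QR.
(57/101) = -1 → non-residue.
(70/101) = +1 → QR.
(79/101) = +1 → QR.
(80/101) = +1 → QR.
(88/101) = +1 → QR.
Total quadratic residues among the 7: 5.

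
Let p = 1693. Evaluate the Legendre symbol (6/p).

Pull out 2: since 1693 ≡ 5 (mod 8), (2/1693) = -1.
Reciprocity: 3 ≡ 3 and 1693 ≡ 1 (mod 4), so (3/1693) = +(1693/3).
Reduce top mod 3: now compute (1/3).
Reached (1/3) = 1. Collecting the sign flips along the way, the symbol is -1.

-1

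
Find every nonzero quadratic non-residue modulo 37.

2,5,6,8,13,14,15,17,18,19,20,22,23,24,29,31,32,35

Square k = 1,…,18 (k and 37−k give the same square):
1²=1, 2²=4, 3²=9, 4²=16, 5²=25, 6²=36, 7²≡12, 8²≡27, 9²≡7, 10²≡26, 11²≡10, 12²≡33, 13²≡21, 14²≡11, 15²≡3, 16²≡34, 17²≡30, 18²≡28 (mod 37).
The residues are {1, 3, 4, 7, 9, 10, 11, 12, 16, 21, 25, 26, 27, 28, 30, 33, 34, 36}; the non-residues are the remaining 18 nonzero classes.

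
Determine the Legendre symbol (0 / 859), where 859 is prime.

Top reduces to 0: gcd > 1, so the symbol is 0.

0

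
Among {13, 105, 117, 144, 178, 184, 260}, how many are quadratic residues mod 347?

5

(13/347) = +1 → QR.
(105/347) = +1 → QR.
(117/347) = +1 → QR.
(144/347) = +1 → QR.
(178/347) = -1 → non-residue.
(184/347) = +1 → QR.
(260/347) = -1 → non-residue.
Total quadratic residues among the 7: 5.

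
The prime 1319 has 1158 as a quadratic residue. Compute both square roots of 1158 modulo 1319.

Since 1319 ≡ 3 (mod 4), a square root of 1158 is 1158^((1319+1)/4) = 1158^330 mod 1319.
Repeated squaring: 1158^2≡860, 1158^4≡960, 1158^8≡938, 1158^16≡71, 1158^32≡1084, 1158^64≡1146, 1158^128≡911, 1158^256≡270 (mod 1319).
1158^330 = 1158^(256+64+8+2) ≡ 566 (mod 1319).
Check: 566² = 320356 ≡ 1158 (mod 1319). The two roots are 566 and 753.

566, 753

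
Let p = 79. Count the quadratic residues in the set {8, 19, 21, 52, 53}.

4

(8/79) = +1 → QR.
(19/79) = +1 → QR.
(21/79) = +1 → QR.
(52/79) = +1 → QR.
(53/79) = -1 → non-residue.
Total quadratic residues among the 5: 4.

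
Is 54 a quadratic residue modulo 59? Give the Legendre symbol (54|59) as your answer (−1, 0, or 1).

Pull out 2: since 59 ≡ 3 (mod 8), (2/59) = -1.
Reciprocity: 27 ≡ 3 and 59 ≡ 3 (mod 4), so (27/59) = −(59/27).
Reduce top mod 27: now compute (5/27).
Reciprocity: 5 ≡ 1 and 27 ≡ 3 (mod 4), so (5/27) = +(27/5).
Reduce top mod 5: now compute (2/5).
Pull out 2: since 5 ≡ 5 (mod 8), (2/5) = -1.
Reached (1/5) = 1. Collecting the sign flips along the way, the symbol is -1.

-1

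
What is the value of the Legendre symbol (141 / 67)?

Euler's criterion: (141/67) ≡ 7^33 (mod 67).
7^2 ≡ 49 (mod 67)
7^4 ≡ 56 (mod 67)
7^8 ≡ 54 (mod 67)
7^16 ≡ 35 (mod 67)
7^32 ≡ 19 (mod 67)
7^33 = 7^(32+1) ≡ 66 (mod 67).
Result is 66 ≡ −1, so (141/67) = −1.

-1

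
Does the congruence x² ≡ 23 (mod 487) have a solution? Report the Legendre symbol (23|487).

-1

Euler's criterion: (23/487) ≡ 23^243 (mod 487).
23^2 ≡ 42 (mod 487)
23^4 ≡ 303 (mod 487)
23^8 ≡ 253 (mod 487)
23^16 ≡ 212 (mod 487)
23^32 ≡ 140 (mod 487)
23^64 ≡ 120 (mod 487)
23^128 ≡ 277 (mod 487)
23^243 = 23^(128+64+32+16+2+1) ≡ 486 (mod 487).
Result is 486 ≡ −1, so (23/487) = −1.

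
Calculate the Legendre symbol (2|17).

1

Pull out 2: since 17 ≡ 1 (mod 8), (2/17) = +1.
Reached (1/17) = 1. Collecting the sign flips along the way, the symbol is +1.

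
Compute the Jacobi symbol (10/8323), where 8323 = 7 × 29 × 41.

Pull out 2: since 8323 ≡ 3 (mod 8), (2/8323) = -1.
Reciprocity: 5 ≡ 1 and 8323 ≡ 3 (mod 4), so (5/8323) = +(8323/5).
Reduce top mod 5: now compute (3/5).
Reciprocity: 3 ≡ 3 and 5 ≡ 1 (mod 4), so (3/5) = +(5/3).
Reduce top mod 3: now compute (2/3).
Pull out 2: since 3 ≡ 3 (mod 8), (2/3) = -1.
Reached (1/3) = 1. Collecting the sign flips along the way, the symbol is +1.

1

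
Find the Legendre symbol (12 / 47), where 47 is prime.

Pull out 2^2: since 47 ≡ 7 (mod 8), (2/47) = +1, so (2/47)^2 = +1.
Reciprocity: 3 ≡ 3 and 47 ≡ 3 (mod 4), so (3/47) = −(47/3).
Reduce top mod 3: now compute (2/3).
Pull out 2: since 3 ≡ 3 (mod 8), (2/3) = -1.
Reached (1/3) = 1. Collecting the sign flips along the way, the symbol is +1.

1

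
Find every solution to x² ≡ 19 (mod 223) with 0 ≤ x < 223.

Since 223 ≡ 3 (mod 4), a square root of 19 is 19^((223+1)/4) = 19^56 mod 223.
Repeated squaring: 19^2≡138, 19^4≡89, 19^8≡116, 19^16≡76, 19^32≡201 (mod 223).
19^56 = 19^(32+16+8) ≡ 58 (mod 223).
Check: 58² = 3364 ≡ 19 (mod 223). The two roots are 58 and 165.

58, 165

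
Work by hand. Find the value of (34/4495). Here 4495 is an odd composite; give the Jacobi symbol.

Pull out 2: since 4495 ≡ 7 (mod 8), (2/4495) = +1.
Reciprocity: 17 ≡ 1 and 4495 ≡ 3 (mod 4), so (17/4495) = +(4495/17).
Reduce top mod 17: now compute (7/17).
Reciprocity: 7 ≡ 3 and 17 ≡ 1 (mod 4), so (7/17) = +(17/7).
Reduce top mod 7: now compute (3/7).
Reciprocity: 3 ≡ 3 and 7 ≡ 3 (mod 4), so (3/7) = −(7/3).
Reduce top mod 3: now compute (1/3).
Reached (1/3) = 1. Collecting the sign flips along the way, the symbol is -1.

-1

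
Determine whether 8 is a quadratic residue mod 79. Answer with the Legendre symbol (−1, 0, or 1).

Euler's criterion: (8/79) ≡ 8^39 (mod 79).
8^2 ≡ 64 (mod 79)
8^4 ≡ 67 (mod 79)
8^8 ≡ 65 (mod 79)
8^16 ≡ 38 (mod 79)
8^32 ≡ 22 (mod 79)
8^39 = 8^(32+4+2+1) ≡ 1 (mod 79).
Result is 1, so (8/79) = 1.

1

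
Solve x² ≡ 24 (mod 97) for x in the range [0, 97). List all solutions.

11, 86

97 ≡ 1 (mod 4), so we find a root by search.
Trying successive values, 11² = 121 ≡ 24 (mod 97). The other root is 97 − 11 = 86.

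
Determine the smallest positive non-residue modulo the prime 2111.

7

(2/2111) = +1, so 2 is a residue.
(3/2111) = +1, so 3 is a residue.
(4/2111) = +1, so 4 is a residue.
(5/2111) = +1, so 5 is a residue.
(6/2111) = +1, so 6 is a residue.
(7/2111) = −1, so 7 is the smallest positive non-residue mod 2111.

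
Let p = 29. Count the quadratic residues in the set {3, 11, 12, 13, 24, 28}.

3

(3/29) = -1 → non-residue.
(11/29) = -1 → non-residue.
(12/29) = -1 → non-residue.
(13/29) = +1 → QR.
(24/29) = +1 → QR.
(28/29) = +1 → QR.
Total quadratic residues among the 6: 3.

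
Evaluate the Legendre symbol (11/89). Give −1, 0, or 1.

Euler's criterion: (11/89) ≡ 11^44 (mod 89).
11^2 ≡ 32 (mod 89)
11^4 ≡ 45 (mod 89)
11^8 ≡ 67 (mod 89)
11^16 ≡ 39 (mod 89)
11^32 ≡ 8 (mod 89)
11^44 = 11^(32+8+4) ≡ 1 (mod 89).
Result is 1, so (11/89) = 1.

1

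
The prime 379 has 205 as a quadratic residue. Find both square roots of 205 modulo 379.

Since 379 ≡ 3 (mod 4), a square root of 205 is 205^((379+1)/4) = 205^95 mod 379.
Repeated squaring: 205^2≡335, 205^4≡41, 205^8≡165, 205^16≡316, 205^32≡179, 205^64≡205 (mod 379).
205^95 = 205^(64+16+8+4+2+1) ≡ 179 (mod 379).
Check: 179² = 32041 ≡ 205 (mod 379). The two roots are 179 and 200.

179, 200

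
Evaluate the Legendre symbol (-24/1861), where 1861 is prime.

First reduce: -24 ≡ 1837 (mod 1861).
Reciprocity: 1837 ≡ 1 and 1861 ≡ 1 (mod 4), so (1837/1861) = +(1861/1837).
Reduce top mod 1837: now compute (24/1837).
Pull out 2^3: since 1837 ≡ 5 (mod 8), (2/1837) = -1, so (2/1837)^3 = -1.
Reciprocity: 3 ≡ 3 and 1837 ≡ 1 (mod 4), so (3/1837) = +(1837/3).
Reduce top mod 3: now compute (1/3).
Reached (1/3) = 1. Collecting the sign flips along the way, the symbol is -1.

-1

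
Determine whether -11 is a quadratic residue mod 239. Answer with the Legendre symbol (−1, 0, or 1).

-1

Euler's criterion: (-11/239) ≡ 228^119 (mod 239).
228^2 ≡ 121 (mod 239)
228^4 ≡ 62 (mod 239)
228^8 ≡ 20 (mod 239)
228^16 ≡ 161 (mod 239)
228^32 ≡ 109 (mod 239)
228^64 ≡ 170 (mod 239)
228^119 = 228^(64+32+16+4+2+1) ≡ 238 (mod 239).
Result is 238 ≡ −1, so (-11/239) = −1.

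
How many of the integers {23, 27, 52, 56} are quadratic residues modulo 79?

2

(23/79) = +1 → QR.
(27/79) = -1 → non-residue.
(52/79) = +1 → QR.
(56/79) = -1 → non-residue.
Total quadratic residues among the 4: 2.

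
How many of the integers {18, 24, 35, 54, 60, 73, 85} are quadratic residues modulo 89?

3

(18/89) = +1 → QR.
(24/89) = -1 → non-residue.
(35/89) = -1 → non-residue.
(54/89) = -1 → non-residue.
(60/89) = -1 → non-residue.
(73/89) = +1 → QR.
(85/89) = +1 → QR.
Total quadratic residues among the 7: 3.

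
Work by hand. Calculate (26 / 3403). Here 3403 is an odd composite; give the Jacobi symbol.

Pull out 2: since 3403 ≡ 3 (mod 8), (2/3403) = -1.
Reciprocity: 13 ≡ 1 and 3403 ≡ 3 (mod 4), so (13/3403) = +(3403/13).
Reduce top mod 13: now compute (10/13).
Pull out 2: since 13 ≡ 5 (mod 8), (2/13) = -1.
Reciprocity: 5 ≡ 1 and 13 ≡ 1 (mod 4), so (5/13) = +(13/5).
Reduce top mod 5: now compute (3/5).
Reciprocity: 3 ≡ 3 and 5 ≡ 1 (mod 4), so (3/5) = +(5/3).
Reduce top mod 3: now compute (2/3).
Pull out 2: since 3 ≡ 3 (mod 8), (2/3) = -1.
Reached (1/3) = 1. Collecting the sign flips along the way, the symbol is -1.

-1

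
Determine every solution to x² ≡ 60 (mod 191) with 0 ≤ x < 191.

Since 191 ≡ 3 (mod 4), a square root of 60 is 60^((191+1)/4) = 60^48 mod 191.
Repeated squaring: 60^2≡162, 60^4≡77, 60^8≡8, 60^16≡64, 60^32≡85 (mod 191).
60^48 = 60^(32+16) ≡ 92 (mod 191).
Check: 92² = 8464 ≡ 60 (mod 191). The two roots are 92 and 99.

92, 99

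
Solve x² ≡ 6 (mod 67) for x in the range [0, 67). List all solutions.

26, 41

Since 67 ≡ 3 (mod 4), a square root of 6 is 6^((67+1)/4) = 6^17 mod 67.
Repeated squaring: 6^2≡36, 6^4≡23, 6^8≡60, 6^16≡49 (mod 67).
6^17 = 6^(16+1) ≡ 26 (mod 67).
Check: 26² = 676 ≡ 6 (mod 67). The two roots are 26 and 41.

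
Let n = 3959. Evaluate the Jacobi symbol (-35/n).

First reduce: -35 ≡ 3924 (mod 3959).
Pull out 2^2: since 3959 ≡ 7 (mod 8), (2/3959) = +1, so (2/3959)^2 = +1.
Reciprocity: 981 ≡ 1 and 3959 ≡ 3 (mod 4), so (981/3959) = +(3959/981).
Reduce top mod 981: now compute (35/981).
Reciprocity: 35 ≡ 3 and 981 ≡ 1 (mod 4), so (35/981) = +(981/35).
Reduce top mod 35: now compute (1/35).
Reached (1/35) = 1. Collecting the sign flips along the way, the symbol is +1.

1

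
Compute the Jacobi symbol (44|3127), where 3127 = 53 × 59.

Pull out 2^2: since 3127 ≡ 7 (mod 8), (2/3127) = +1, so (2/3127)^2 = +1.
Reciprocity: 11 ≡ 3 and 3127 ≡ 3 (mod 4), so (11/3127) = −(3127/11).
Reduce top mod 11: now compute (3/11).
Reciprocity: 3 ≡ 3 and 11 ≡ 3 (mod 4), so (3/11) = −(11/3).
Reduce top mod 3: now compute (2/3).
Pull out 2: since 3 ≡ 3 (mod 8), (2/3) = -1.
Reached (1/3) = 1. Collecting the sign flips along the way, the symbol is -1.

-1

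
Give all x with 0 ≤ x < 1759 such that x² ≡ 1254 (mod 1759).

Since 1759 ≡ 3 (mod 4), a square root of 1254 is 1254^((1759+1)/4) = 1254^440 mod 1759.
Repeated squaring: 1254^2≡1729, 1254^4≡900, 1254^8≡860, 1254^16≡820, 1254^32≡462, 1254^64≡605, 1254^128≡153, 1254^256≡542 (mod 1759).
1254^440 = 1254^(256+128+32+16+8) ≡ 720 (mod 1759).
Check: 720² = 518400 ≡ 1254 (mod 1759). The two roots are 720 and 1039.

720, 1039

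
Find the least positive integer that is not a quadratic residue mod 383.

5

(2/383) = +1, so 2 is a residue.
(3/383) = +1, so 3 is a residue.
(4/383) = +1, so 4 is a residue.
(5/383) = −1, so 5 is the smallest positive non-residue mod 383.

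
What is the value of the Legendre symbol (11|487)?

-1

Reciprocity: 11 ≡ 3 and 487 ≡ 3 (mod 4), so (11/487) = −(487/11).
Reduce top mod 11: now compute (3/11).
Reciprocity: 3 ≡ 3 and 11 ≡ 3 (mod 4), so (3/11) = −(11/3).
Reduce top mod 3: now compute (2/3).
Pull out 2: since 3 ≡ 3 (mod 8), (2/3) = -1.
Reached (1/3) = 1. Collecting the sign flips along the way, the symbol is -1.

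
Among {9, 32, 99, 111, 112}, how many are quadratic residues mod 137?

4

(9/137) = +1 → QR.
(32/137) = +1 → QR.
(99/137) = +1 → QR.
(111/137) = -1 → non-residue.
(112/137) = +1 → QR.
Total quadratic residues among the 5: 4.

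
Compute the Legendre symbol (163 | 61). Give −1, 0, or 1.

First reduce: 163 ≡ 41 (mod 61).
Reciprocity: 41 ≡ 1 and 61 ≡ 1 (mod 4), so (41/61) = +(61/41).
Reduce top mod 41: now compute (20/41).
Pull out 2^2: since 41 ≡ 1 (mod 8), (2/41) = +1, so (2/41)^2 = +1.
Reciprocity: 5 ≡ 1 and 41 ≡ 1 (mod 4), so (5/41) = +(41/5).
Reduce top mod 5: now compute (1/5).
Reached (1/5) = 1. Collecting the sign flips along the way, the symbol is +1.

1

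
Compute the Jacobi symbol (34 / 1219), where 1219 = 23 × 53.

1

Pull out 2: since 1219 ≡ 3 (mod 8), (2/1219) = -1.
Reciprocity: 17 ≡ 1 and 1219 ≡ 3 (mod 4), so (17/1219) = +(1219/17).
Reduce top mod 17: now compute (12/17).
Pull out 2^2: since 17 ≡ 1 (mod 8), (2/17) = +1, so (2/17)^2 = +1.
Reciprocity: 3 ≡ 3 and 17 ≡ 1 (mod 4), so (3/17) = +(17/3).
Reduce top mod 3: now compute (2/3).
Pull out 2: since 3 ≡ 3 (mod 8), (2/3) = -1.
Reached (1/3) = 1. Collecting the sign flips along the way, the symbol is +1.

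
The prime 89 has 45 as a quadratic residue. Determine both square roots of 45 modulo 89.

32, 57

89 ≡ 1 (mod 4), so we find a root by search.
Trying successive values, 32² = 1024 ≡ 45 (mod 89). The other root is 89 − 32 = 57.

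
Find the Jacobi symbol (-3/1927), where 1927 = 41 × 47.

First reduce: -3 ≡ 1924 (mod 1927).
Pull out 2^2: since 1927 ≡ 7 (mod 8), (2/1927) = +1, so (2/1927)^2 = +1.
Reciprocity: 481 ≡ 1 and 1927 ≡ 3 (mod 4), so (481/1927) = +(1927/481).
Reduce top mod 481: now compute (3/481).
Reciprocity: 3 ≡ 3 and 481 ≡ 1 (mod 4), so (3/481) = +(481/3).
Reduce top mod 3: now compute (1/3).
Reached (1/3) = 1. Collecting the sign flips along the way, the symbol is +1.

1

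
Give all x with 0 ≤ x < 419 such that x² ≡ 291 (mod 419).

70, 349

Since 419 ≡ 3 (mod 4), a square root of 291 is 291^((419+1)/4) = 291^105 mod 419.
Repeated squaring: 291^2≡43, 291^4≡173, 291^8≡180, 291^16≡137, 291^32≡333, 291^64≡273 (mod 419).
291^105 = 291^(64+32+8+1) ≡ 349 (mod 419).
Check: 349² = 121801 ≡ 291 (mod 419). The two roots are 70 and 349.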